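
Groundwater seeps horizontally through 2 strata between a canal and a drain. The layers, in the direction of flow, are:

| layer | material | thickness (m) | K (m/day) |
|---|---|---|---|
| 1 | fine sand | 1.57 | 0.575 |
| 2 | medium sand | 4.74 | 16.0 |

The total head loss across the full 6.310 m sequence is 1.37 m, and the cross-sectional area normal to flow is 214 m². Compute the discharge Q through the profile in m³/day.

Flow is perpendicular to layering, so the layers act in series and the equivalent K is the thickness-weighted harmonic mean.
Total thickness L = 1.57 + 4.74 = 6.310 m.
Σ(b_i/K_i) = 1.57/0.575 + 4.74/16.0 = 3.027 d.
K_eq = L / Σ(b_i/K_i) = 6.310 / 3.027 = 2.085 m/day.
Q = K_eq · A · (Δh/L) = 2.085 × 214 × (1.37/6.310) = 96.87 m³/day.

96.9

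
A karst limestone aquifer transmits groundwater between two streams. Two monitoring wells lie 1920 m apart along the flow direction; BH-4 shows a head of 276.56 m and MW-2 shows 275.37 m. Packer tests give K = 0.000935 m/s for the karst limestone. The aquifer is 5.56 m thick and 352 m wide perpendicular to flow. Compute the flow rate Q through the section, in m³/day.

Convert K: 0.000935 m/s × 86400 = 80.78 m/day.
Cross-sectional area A = 352 × 5.56 = 1957 m².
Hydraulic gradient i = (276.56 − 275.37) / 1920 = 1.19 / 1920 = 0.0006198.
Darcy's law: Q = K · A · i = 80.78 × 1957 × 0.0006198 = 97.99 m³/day.

98.0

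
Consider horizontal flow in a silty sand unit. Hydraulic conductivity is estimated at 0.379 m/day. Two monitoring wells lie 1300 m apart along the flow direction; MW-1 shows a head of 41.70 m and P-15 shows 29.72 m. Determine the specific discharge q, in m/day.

0.00349

Hydraulic gradient i = (41.70 − 29.72) / 1300 = 11.98 / 1300 = 0.009215.
Specific discharge q = K · i = 0.3790 × 0.009215 = 0.003493 m/day.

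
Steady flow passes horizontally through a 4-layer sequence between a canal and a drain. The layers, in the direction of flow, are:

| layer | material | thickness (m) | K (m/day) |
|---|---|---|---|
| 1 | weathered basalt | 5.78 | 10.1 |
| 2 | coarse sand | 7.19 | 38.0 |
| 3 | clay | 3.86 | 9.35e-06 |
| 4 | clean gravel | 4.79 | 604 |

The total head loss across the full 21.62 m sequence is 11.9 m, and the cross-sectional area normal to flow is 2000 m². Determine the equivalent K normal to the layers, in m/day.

5.24e-05

Flow is perpendicular to layering, so the layers act in series and the equivalent K is the thickness-weighted harmonic mean.
Total thickness L = 5.78 + 7.19 + 3.86 + 4.79 = 21.62 m.
Σ(b_i/K_i) = 5.78/10.1 + 7.19/38.0 + 3.86/9.35e-06 + 4.79/604 = 4.128e+05 d.
K_eq = L / Σ(b_i/K_i) = 21.62 / 4.128e+05 = 5.237e-05 m/day.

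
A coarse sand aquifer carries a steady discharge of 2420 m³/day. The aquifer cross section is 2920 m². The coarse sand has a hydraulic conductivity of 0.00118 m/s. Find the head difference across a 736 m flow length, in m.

5.98

Convert K: 0.00118 m/s × 86400 = 102.0 m/day.
From Q = K·A·i, i = Q / (K·A) = 2420 / (102.0 × 2920) = 0.008129.
Head loss Δh = i · L = 0.008129 × 736 = 5.983 m.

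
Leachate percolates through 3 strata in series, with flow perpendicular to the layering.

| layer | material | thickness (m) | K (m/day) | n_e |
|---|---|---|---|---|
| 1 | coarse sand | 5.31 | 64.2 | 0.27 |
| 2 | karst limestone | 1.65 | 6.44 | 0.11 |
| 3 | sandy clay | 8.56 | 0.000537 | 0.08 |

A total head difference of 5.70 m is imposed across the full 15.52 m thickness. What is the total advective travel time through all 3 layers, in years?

17.6

With flow normal to the layers, continuity requires the same specific discharge q through every layer.
Σ(b_i/K_i) = 5.31/64.2 + 1.65/6.44 + 8.56/0.000537 = 15941 d.
q = Δh / Σ(b_i/K_i) = 5.70 / 15941 = 0.0003576 m/day.
In each layer the seepage velocity is v_i = q/n_i, so the layer transit time is t_i = b_i·n_i / q:
  layer 1 (coarse sand): t_1 = 5.31 × 0.27 / 0.0003576 = 4010 d
  layer 2 (karst limestone): t_2 = 1.65 × 0.11 / 0.0003576 = 507.6 d
  layer 3 (sandy clay): t_3 = 8.56 × 0.08 / 0.0003576 = 1915 d
Total t = Σ t_i = 6432 days = 17.61 years.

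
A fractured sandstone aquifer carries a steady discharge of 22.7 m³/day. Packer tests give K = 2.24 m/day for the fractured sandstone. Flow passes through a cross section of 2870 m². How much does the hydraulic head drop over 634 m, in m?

2.24

From Q = K·A·i, i = Q / (K·A) = 22.7 / (2.240 × 2870) = 0.003531.
Head loss Δh = i · L = 0.003531 × 634 = 2.239 m.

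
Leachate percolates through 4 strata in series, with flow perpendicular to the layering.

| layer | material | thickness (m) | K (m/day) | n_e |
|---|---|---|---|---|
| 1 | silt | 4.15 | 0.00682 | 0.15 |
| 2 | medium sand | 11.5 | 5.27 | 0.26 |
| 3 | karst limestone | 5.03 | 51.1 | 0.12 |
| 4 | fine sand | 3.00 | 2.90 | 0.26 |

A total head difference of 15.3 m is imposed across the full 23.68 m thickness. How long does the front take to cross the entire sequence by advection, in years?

With flow normal to the layers, continuity requires the same specific discharge q through every layer.
Σ(b_i/K_i) = 4.15/0.00682 + 11.5/5.27 + 5.03/51.1 + 3.00/2.90 = 611.8 d.
q = Δh / Σ(b_i/K_i) = 15.3 / 611.8 = 0.02501 m/day.
In each layer the seepage velocity is v_i = q/n_i, so the layer transit time is t_i = b_i·n_i / q:
  layer 1 (silt): t_1 = 4.15 × 0.15 / 0.02501 = 24.89 d
  layer 2 (medium sand): t_2 = 11.5 × 0.26 / 0.02501 = 119.6 d
  layer 3 (karst limestone): t_3 = 5.03 × 0.12 / 0.02501 = 24.14 d
  layer 4 (fine sand): t_4 = 3.00 × 0.26 / 0.02501 = 31.19 d
Total t = Σ t_i = 199.8 days = 0.5470 years.

0.547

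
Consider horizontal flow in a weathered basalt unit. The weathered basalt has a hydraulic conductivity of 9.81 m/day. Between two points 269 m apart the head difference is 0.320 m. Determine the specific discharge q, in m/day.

Hydraulic gradient i = Δh / L = 0.320 / 269 = 0.001190.
Specific discharge q = K · i = 9.810 × 0.001190 = 0.01167 m/day.

0.0117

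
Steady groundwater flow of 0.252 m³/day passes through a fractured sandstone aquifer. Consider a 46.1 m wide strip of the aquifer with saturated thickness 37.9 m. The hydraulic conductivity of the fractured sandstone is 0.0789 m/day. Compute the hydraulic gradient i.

Cross-sectional area A = 46.1 × 37.9 = 1747 m².
From Q = K·A·i, i = Q / (K·A) = 0.252 / (0.07890 × 1747) = 0.001828.

0.00183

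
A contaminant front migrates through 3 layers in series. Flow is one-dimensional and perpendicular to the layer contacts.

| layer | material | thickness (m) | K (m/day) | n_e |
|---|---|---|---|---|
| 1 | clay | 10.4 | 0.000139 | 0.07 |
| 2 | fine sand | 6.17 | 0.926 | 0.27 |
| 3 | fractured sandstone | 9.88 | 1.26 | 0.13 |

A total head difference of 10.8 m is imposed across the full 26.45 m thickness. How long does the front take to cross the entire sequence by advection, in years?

69.8

With flow normal to the layers, continuity requires the same specific discharge q through every layer.
Σ(b_i/K_i) = 10.4/0.000139 + 6.17/0.926 + 9.88/1.26 = 74835 d.
q = Δh / Σ(b_i/K_i) = 10.8 / 74835 = 0.0001443 m/day.
In each layer the seepage velocity is v_i = q/n_i, so the layer transit time is t_i = b_i·n_i / q:
  layer 1 (clay): t_1 = 10.4 × 0.07 / 0.0001443 = 5044 d
  layer 2 (fine sand): t_2 = 6.17 × 0.27 / 0.0001443 = 11543 d
  layer 3 (fractured sandstone): t_3 = 9.88 × 0.13 / 0.0001443 = 8900 d
Total t = Σ t_i = 25487 days = 69.78 years.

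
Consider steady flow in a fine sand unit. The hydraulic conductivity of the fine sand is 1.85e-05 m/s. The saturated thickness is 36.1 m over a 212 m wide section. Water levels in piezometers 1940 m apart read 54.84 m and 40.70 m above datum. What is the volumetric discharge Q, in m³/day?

Convert K: 1.85e-05 m/s × 86400 = 1.598 m/day.
Cross-sectional area A = 212 × 36.1 = 7653 m².
Hydraulic gradient i = (54.84 − 40.70) / 1940 = 14.14 / 1940 = 0.007289.
Darcy's law: Q = K · A · i = 1.598 × 7653 × 0.007289 = 89.16 m³/day.

89.2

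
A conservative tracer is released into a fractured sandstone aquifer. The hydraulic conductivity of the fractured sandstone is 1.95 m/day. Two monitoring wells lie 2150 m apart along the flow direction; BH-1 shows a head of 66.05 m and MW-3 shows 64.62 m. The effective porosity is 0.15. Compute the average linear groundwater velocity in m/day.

0.00865

Hydraulic gradient i = (66.05 − 64.62) / 2150 = 1.43 / 2150 = 0.0006651.
Darcy flux q = K · i = 1.950 × 0.0006651 = 0.001297 m/day.
Seepage velocity v = q / n_e = 0.001297 / 0.15 = 0.008647 m/day.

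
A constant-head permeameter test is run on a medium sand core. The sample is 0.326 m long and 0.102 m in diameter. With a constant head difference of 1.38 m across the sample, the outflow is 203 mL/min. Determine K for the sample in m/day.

8.45

Cross-sectional area A = π·(d/2)² = π × (0.102/2)² = 0.008171 m².
Convert discharge: 203 mL/min = 3.383e-06 m³/s.
Darcy's law rearranged: K = Q·L / (A·Δh) = 3.383e-06 × 0.326 / (0.008171 × 1.38) = 9.781e-05 m/s = 8.451 m/day.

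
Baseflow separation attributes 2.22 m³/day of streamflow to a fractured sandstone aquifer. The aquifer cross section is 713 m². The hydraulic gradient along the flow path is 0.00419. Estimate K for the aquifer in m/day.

Hydraulic gradient i = 0.00419.
From Q = K·A·i, K = Q / (A·i) = 2.22 / (713.0 × 0.004190) = 0.7431 m/day.

0.743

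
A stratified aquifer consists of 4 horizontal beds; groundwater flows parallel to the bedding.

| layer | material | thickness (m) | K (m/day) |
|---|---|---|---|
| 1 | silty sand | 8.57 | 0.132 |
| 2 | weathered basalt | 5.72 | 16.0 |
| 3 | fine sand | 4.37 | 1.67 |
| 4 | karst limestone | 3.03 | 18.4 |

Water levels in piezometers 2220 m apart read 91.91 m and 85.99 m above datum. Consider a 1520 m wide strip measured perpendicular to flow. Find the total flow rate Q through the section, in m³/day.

Flow is parallel to layering, so each bed carries its own Darcy discharge and the transmissivities add.
Σ(K_i·b_i) = 0.132×8.57 + 16.0×5.72 + 1.67×4.37 + 18.4×3.03 = 155.7 m²/day.
Hydraulic gradient i = (91.91 − 85.99) / 2220 = 5.92 / 2220 = 0.002667.
Q = Σ(K_i·b_i) · W · i = 155.7 × 1520 × 0.002667 = 631.1 m³/day.

631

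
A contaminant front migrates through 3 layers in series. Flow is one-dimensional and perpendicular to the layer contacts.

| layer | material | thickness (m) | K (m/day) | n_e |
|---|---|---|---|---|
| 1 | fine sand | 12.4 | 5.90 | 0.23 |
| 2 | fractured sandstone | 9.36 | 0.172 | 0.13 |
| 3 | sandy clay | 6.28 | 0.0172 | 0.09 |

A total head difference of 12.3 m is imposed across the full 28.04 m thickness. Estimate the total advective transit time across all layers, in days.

159

With flow normal to the layers, continuity requires the same specific discharge q through every layer.
Σ(b_i/K_i) = 12.4/5.90 + 9.36/0.172 + 6.28/0.0172 = 421.6 d.
q = Δh / Σ(b_i/K_i) = 12.3 / 421.6 = 0.02917 m/day.
In each layer the seepage velocity is v_i = q/n_i, so the layer transit time is t_i = b_i·n_i / q:
  layer 1 (fine sand): t_1 = 12.4 × 0.23 / 0.02917 = 97.76 d
  layer 2 (fractured sandstone): t_2 = 9.36 × 0.13 / 0.02917 = 41.71 d
  layer 3 (sandy clay): t_3 = 6.28 × 0.09 / 0.02917 = 19.37 d
Total t = Σ t_i = 158.9 days.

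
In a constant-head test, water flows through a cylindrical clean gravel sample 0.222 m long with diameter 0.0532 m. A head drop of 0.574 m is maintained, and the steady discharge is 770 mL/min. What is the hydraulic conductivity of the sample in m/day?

Cross-sectional area A = π·(d/2)² = π × (0.0532/2)² = 0.002223 m².
Convert discharge: 770 mL/min = 1.283e-05 m³/s.
Darcy's law rearranged: K = Q·L / (A·Δh) = 1.283e-05 × 0.222 / (0.002223 × 0.574) = 0.002233 m/s = 192.9 m/day.

193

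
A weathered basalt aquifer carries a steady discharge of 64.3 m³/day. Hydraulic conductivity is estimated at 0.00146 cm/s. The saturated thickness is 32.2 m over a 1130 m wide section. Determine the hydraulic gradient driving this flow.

0.00140

Convert K: 0.00146 cm/s × 864 = 1.261 m/day.
Cross-sectional area A = 1130 × 32.2 = 36386 m².
From Q = K·A·i, i = Q / (K·A) = 64.3 / (1.261 × 36386) = 0.001401.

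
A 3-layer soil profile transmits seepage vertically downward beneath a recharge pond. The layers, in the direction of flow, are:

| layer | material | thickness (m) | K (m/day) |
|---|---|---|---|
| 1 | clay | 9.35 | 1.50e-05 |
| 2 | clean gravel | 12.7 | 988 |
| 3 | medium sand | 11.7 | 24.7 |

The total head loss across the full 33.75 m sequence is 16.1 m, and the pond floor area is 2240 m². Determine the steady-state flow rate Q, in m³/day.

0.0579

Flow is perpendicular to layering, so the layers act in series and the equivalent K is the thickness-weighted harmonic mean.
Total thickness L = 9.35 + 12.7 + 11.7 = 33.75 m.
Σ(b_i/K_i) = 9.35/1.50e-05 + 12.7/988 + 11.7/24.7 = 6.233e+05 d.
K_eq = L / Σ(b_i/K_i) = 33.75 / 6.233e+05 = 5.414e-05 m/day.
Q = K_eq · A · (Δh/L) = 5.414e-05 × 2240 × (16.1/33.75) = 0.05786 m³/day.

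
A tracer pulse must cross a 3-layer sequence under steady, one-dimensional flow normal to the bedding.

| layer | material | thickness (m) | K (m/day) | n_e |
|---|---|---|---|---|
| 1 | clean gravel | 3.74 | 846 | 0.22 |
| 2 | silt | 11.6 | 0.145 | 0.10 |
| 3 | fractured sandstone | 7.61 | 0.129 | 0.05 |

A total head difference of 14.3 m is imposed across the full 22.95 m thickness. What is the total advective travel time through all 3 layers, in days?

With flow normal to the layers, continuity requires the same specific discharge q through every layer.
Σ(b_i/K_i) = 3.74/846 + 11.6/0.145 + 7.61/0.129 = 139.0 d.
q = Δh / Σ(b_i/K_i) = 14.3 / 139.0 = 0.1029 m/day.
In each layer the seepage velocity is v_i = q/n_i, so the layer transit time is t_i = b_i·n_i / q:
  layer 1 (clean gravel): t_1 = 3.74 × 0.22 / 0.1029 = 7.998 d
  layer 2 (silt): t_2 = 11.6 × 0.10 / 0.1029 = 11.28 d
  layer 3 (fractured sandstone): t_3 = 7.61 × 0.05 / 0.1029 = 3.698 d
Total t = Σ t_i = 22.97 days.

23.0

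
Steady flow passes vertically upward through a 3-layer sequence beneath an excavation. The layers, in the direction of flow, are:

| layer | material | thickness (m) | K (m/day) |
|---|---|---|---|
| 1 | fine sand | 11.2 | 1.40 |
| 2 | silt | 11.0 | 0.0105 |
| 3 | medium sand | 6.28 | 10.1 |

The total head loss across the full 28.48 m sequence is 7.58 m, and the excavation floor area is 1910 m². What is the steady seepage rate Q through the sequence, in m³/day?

Flow is perpendicular to layering, so the layers act in series and the equivalent K is the thickness-weighted harmonic mean.
Total thickness L = 11.2 + 11.0 + 6.28 = 28.48 m.
Σ(b_i/K_i) = 11.2/1.40 + 11.0/0.0105 + 6.28/10.1 = 1056 d.
K_eq = L / Σ(b_i/K_i) = 28.48 / 1056 = 0.02696 m/day.
Q = K_eq · A · (Δh/L) = 0.02696 × 1910 × (7.58/28.48) = 13.71 m³/day.

13.7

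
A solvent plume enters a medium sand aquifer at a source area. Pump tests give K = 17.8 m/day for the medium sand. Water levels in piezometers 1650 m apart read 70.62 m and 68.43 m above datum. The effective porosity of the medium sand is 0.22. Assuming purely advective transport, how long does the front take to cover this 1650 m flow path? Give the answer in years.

Hydraulic gradient i = (70.62 − 68.43) / 1650 = 2.19 / 1650 = 0.001327.
Darcy flux q = K · i = 17.80 × 0.001327 = 0.02363 m/day.
Seepage velocity v = q / n_e = 0.02363 / 0.22 = 0.1074 m/day.
Travel time t = L / v = 1650 / 0.1074 = 15365 days = 42.07 years.

42.1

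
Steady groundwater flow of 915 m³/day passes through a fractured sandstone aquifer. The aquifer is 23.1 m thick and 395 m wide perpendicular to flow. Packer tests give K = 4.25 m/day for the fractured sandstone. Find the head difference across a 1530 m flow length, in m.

36.1

Cross-sectional area A = 395 × 23.1 = 9124 m².
From Q = K·A·i, i = Q / (K·A) = 915 / (4.250 × 9124) = 0.02360.
Head loss Δh = i · L = 0.02360 × 1530 = 36.10 m.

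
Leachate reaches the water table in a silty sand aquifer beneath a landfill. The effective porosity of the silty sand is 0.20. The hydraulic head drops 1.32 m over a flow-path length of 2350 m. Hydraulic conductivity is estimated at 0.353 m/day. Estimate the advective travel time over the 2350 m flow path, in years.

Hydraulic gradient i = Δh / L = 1.32 / 2350 = 0.0005617.
Darcy flux q = K · i = 0.3530 × 0.0005617 = 0.0001983 m/day.
Seepage velocity v = q / n_e = 0.0001983 / 0.20 = 0.0009914 m/day.
Travel time t = L / v = 2350 / 0.0009914 = 2.370e+06 days = 6490 years.

6490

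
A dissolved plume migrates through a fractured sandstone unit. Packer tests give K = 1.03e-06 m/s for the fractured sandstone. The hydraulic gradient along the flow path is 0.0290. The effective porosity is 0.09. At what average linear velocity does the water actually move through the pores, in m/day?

Convert K: 1.03e-06 m/s × 86400 = 0.08899 m/day.
Hydraulic gradient i = 0.0290.
Darcy flux q = K · i = 0.08899 × 0.02900 = 0.002581 m/day.
Seepage velocity v = q / n_e = 0.002581 / 0.09 = 0.02868 m/day.

0.0287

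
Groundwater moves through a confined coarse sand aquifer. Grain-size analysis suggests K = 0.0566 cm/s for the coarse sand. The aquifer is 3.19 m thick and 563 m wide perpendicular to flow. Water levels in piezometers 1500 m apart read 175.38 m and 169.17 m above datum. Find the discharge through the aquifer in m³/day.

Convert K: 0.0566 cm/s × 864 = 48.90 m/day.
Cross-sectional area A = 563 × 3.19 = 1796 m².
Hydraulic gradient i = (175.38 − 169.17) / 1500 = 6.21 / 1500 = 0.004140.
Darcy's law: Q = K · A · i = 48.90 × 1796 × 0.004140 = 363.6 m³/day.

364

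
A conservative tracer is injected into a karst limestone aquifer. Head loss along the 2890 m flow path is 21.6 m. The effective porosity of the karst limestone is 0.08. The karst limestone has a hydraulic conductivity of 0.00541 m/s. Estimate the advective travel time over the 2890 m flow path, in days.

66.2

Convert K: 0.00541 m/s × 86400 = 467.4 m/day.
Hydraulic gradient i = Δh / L = 21.6 / 2890 = 0.007474.
Darcy flux q = K · i = 467.4 × 0.007474 = 3.494 m/day.
Seepage velocity v = q / n_e = 3.494 / 0.08 = 43.67 m/day.
Travel time t = L / v = 2890 / 43.67 = 66.18 days.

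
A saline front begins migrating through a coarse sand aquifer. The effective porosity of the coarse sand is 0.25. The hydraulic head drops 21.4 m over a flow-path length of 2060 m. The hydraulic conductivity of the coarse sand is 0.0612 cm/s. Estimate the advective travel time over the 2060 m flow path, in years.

2.57

Convert K: 0.0612 cm/s × 864 = 52.88 m/day.
Hydraulic gradient i = Δh / L = 21.4 / 2060 = 0.01039.
Darcy flux q = K · i = 52.88 × 0.01039 = 0.5493 m/day.
Seepage velocity v = q / n_e = 0.5493 / 0.25 = 2.197 m/day.
Travel time t = L / v = 2060 / 2.197 = 937.6 days = 2.567 years.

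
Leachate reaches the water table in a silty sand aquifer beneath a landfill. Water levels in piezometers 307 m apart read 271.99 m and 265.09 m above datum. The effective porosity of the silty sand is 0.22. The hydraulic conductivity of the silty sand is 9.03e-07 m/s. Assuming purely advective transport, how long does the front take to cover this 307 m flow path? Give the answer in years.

105

Convert K: 9.03e-07 m/s × 86400 = 0.07802 m/day.
Hydraulic gradient i = (271.99 − 265.09) / 307 = 6.9 / 307 = 0.02248.
Darcy flux q = K · i = 0.07802 × 0.02248 = 0.001754 m/day.
Seepage velocity v = q / n_e = 0.001754 / 0.22 = 0.007971 m/day.
Travel time t = L / v = 307 / 0.007971 = 38517 days = 105.5 years.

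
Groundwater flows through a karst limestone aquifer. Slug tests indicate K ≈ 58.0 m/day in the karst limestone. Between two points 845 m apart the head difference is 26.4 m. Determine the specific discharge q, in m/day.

Hydraulic gradient i = Δh / L = 26.4 / 845 = 0.03124.
Specific discharge q = K · i = 58.00 × 0.03124 = 1.812 m/day.

1.81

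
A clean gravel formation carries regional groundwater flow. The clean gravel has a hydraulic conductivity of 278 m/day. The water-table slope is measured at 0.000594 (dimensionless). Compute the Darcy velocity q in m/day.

0.165

Hydraulic gradient i = 0.000594.
Specific discharge q = K · i = 278.0 × 0.0005940 = 0.1651 m/day.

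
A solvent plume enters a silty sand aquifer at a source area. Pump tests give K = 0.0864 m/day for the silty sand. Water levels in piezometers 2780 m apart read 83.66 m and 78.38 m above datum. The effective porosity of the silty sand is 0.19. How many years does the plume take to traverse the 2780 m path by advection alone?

8810

Hydraulic gradient i = (83.66 − 78.38) / 2780 = 5.28 / 2780 = 0.001899.
Darcy flux q = K · i = 0.08640 × 0.001899 = 0.0001641 m/day.
Seepage velocity v = q / n_e = 0.0001641 / 0.19 = 0.0008637 m/day.
Travel time t = L / v = 2780 / 0.0008637 = 3.219e+06 days = 8813 years.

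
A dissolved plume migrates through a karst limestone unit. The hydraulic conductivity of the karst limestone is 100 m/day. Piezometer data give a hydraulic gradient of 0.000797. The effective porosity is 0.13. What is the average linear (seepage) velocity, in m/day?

Hydraulic gradient i = 0.000797.
Darcy flux q = K · i = 100.0 × 0.0007970 = 0.07970 m/day.
Seepage velocity v = q / n_e = 0.07970 / 0.13 = 0.6131 m/day.

0.613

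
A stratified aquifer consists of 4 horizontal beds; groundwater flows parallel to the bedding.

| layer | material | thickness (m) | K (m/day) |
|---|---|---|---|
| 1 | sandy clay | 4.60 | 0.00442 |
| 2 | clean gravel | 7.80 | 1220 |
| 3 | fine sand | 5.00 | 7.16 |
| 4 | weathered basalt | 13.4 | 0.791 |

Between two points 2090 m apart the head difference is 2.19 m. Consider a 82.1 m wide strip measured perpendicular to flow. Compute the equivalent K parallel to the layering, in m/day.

310

Flow is parallel to layering, so each bed carries its own Darcy discharge and the transmissivities add.
Σ(K_i·b_i) = 0.00442×4.60 + 1220×7.80 + 7.16×5.00 + 0.791×13.4 = 9562 m²/day.
Total thickness b = 30.80 m, so K_eq = Σ(K_i·b_i)/b = 310.5 m/day.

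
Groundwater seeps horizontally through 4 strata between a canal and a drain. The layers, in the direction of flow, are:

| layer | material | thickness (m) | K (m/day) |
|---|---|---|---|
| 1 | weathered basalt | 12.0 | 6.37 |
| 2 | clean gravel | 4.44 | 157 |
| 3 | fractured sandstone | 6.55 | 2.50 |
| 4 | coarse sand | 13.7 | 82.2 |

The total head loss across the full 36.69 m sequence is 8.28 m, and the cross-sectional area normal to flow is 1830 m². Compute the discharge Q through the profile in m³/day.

3220

Flow is perpendicular to layering, so the layers act in series and the equivalent K is the thickness-weighted harmonic mean.
Total thickness L = 12.0 + 4.44 + 6.55 + 13.7 = 36.69 m.
Σ(b_i/K_i) = 12.0/6.37 + 4.44/157 + 6.55/2.50 + 13.7/82.2 = 4.699 d.
K_eq = L / Σ(b_i/K_i) = 36.69 / 4.699 = 7.808 m/day.
Q = K_eq · A · (Δh/L) = 7.808 × 1830 × (8.28/36.69) = 3225 m³/day.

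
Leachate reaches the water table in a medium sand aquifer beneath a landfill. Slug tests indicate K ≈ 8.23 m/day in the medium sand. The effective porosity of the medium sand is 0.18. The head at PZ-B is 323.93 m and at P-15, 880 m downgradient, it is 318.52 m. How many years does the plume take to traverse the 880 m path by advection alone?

8.57

Hydraulic gradient i = (323.93 − 318.52) / 880 = 5.41 / 880 = 0.006148.
Darcy flux q = K · i = 8.230 × 0.006148 = 0.05060 m/day.
Seepage velocity v = q / n_e = 0.05060 / 0.18 = 0.2811 m/day.
Travel time t = L / v = 880 / 0.2811 = 3131 days = 8.571 years.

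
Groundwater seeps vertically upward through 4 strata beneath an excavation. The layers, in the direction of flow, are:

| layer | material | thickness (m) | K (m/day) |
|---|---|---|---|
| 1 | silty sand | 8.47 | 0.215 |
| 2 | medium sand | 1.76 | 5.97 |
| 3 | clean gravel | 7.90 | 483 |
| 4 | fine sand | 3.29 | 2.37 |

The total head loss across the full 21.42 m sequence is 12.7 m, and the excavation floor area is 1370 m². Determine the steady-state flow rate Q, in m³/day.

Flow is perpendicular to layering, so the layers act in series and the equivalent K is the thickness-weighted harmonic mean.
Total thickness L = 8.47 + 1.76 + 7.90 + 3.29 = 21.42 m.
Σ(b_i/K_i) = 8.47/0.215 + 1.76/5.97 + 7.90/483 + 3.29/2.37 = 41.09 d.
K_eq = L / Σ(b_i/K_i) = 21.42 / 41.09 = 0.5212 m/day.
Q = K_eq · A · (Δh/L) = 0.5212 × 1370 × (12.7/21.42) = 423.4 m³/day.

423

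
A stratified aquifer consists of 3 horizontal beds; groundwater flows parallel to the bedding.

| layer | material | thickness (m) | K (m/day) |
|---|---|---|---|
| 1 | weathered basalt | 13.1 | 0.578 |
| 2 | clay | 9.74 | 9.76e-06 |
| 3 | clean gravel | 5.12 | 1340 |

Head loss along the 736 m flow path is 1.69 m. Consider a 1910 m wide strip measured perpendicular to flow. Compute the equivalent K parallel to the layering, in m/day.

Flow is parallel to layering, so each bed carries its own Darcy discharge and the transmissivities add.
Σ(K_i·b_i) = 0.578×13.1 + 9.76e-06×9.74 + 1340×5.12 = 6868 m²/day.
Total thickness b = 27.96 m, so K_eq = Σ(K_i·b_i)/b = 245.6 m/day.

246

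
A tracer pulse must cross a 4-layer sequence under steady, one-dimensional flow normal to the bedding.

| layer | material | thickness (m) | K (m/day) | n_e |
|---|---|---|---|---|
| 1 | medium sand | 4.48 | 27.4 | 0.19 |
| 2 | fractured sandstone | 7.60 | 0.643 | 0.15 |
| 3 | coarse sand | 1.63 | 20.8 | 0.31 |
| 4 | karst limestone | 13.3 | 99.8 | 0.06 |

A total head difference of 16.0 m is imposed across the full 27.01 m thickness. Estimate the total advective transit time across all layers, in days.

With flow normal to the layers, continuity requires the same specific discharge q through every layer.
Σ(b_i/K_i) = 4.48/27.4 + 7.60/0.643 + 1.63/20.8 + 13.3/99.8 = 12.19 d.
q = Δh / Σ(b_i/K_i) = 16.0 / 12.19 = 1.312 m/day.
In each layer the seepage velocity is v_i = q/n_i, so the layer transit time is t_i = b_i·n_i / q:
  layer 1 (medium sand): t_1 = 4.48 × 0.19 / 1.312 = 0.6488 d
  layer 2 (fractured sandstone): t_2 = 7.60 × 0.15 / 1.312 = 0.8689 d
  layer 3 (coarse sand): t_3 = 1.63 × 0.31 / 1.312 = 0.3851 d
  layer 4 (karst limestone): t_4 = 13.3 × 0.06 / 1.312 = 0.6082 d
Total t = Σ t_i = 2.511 days.

2.51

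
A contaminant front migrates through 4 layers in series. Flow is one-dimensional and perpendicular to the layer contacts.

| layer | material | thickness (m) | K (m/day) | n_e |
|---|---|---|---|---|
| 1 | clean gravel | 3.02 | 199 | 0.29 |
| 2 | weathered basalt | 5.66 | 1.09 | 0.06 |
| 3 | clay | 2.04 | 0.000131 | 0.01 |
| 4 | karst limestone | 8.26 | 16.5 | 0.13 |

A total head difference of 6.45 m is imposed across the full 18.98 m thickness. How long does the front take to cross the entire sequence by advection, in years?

15.3

With flow normal to the layers, continuity requires the same specific discharge q through every layer.
Σ(b_i/K_i) = 3.02/199 + 5.66/1.09 + 2.04/0.000131 + 8.26/16.5 = 15578 d.
q = Δh / Σ(b_i/K_i) = 6.45 / 15578 = 0.0004140 m/day.
In each layer the seepage velocity is v_i = q/n_i, so the layer transit time is t_i = b_i·n_i / q:
  layer 1 (clean gravel): t_1 = 3.02 × 0.29 / 0.0004140 = 2115 d
  layer 2 (weathered basalt): t_2 = 5.66 × 0.06 / 0.0004140 = 820.2 d
  layer 3 (clay): t_3 = 2.04 × 0.01 / 0.0004140 = 49.27 d
  layer 4 (karst limestone): t_4 = 8.26 × 0.13 / 0.0004140 = 2593 d
Total t = Σ t_i = 5578 days = 15.27 years.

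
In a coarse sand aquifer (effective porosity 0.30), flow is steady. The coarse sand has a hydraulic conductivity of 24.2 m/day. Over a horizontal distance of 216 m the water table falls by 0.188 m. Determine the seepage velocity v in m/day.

Hydraulic gradient i = Δh / L = 0.188 / 216 = 0.0008704.
Darcy flux q = K · i = 24.20 × 0.0008704 = 0.02106 m/day.
Seepage velocity v = q / n_e = 0.02106 / 0.30 = 0.07021 m/day.

0.0702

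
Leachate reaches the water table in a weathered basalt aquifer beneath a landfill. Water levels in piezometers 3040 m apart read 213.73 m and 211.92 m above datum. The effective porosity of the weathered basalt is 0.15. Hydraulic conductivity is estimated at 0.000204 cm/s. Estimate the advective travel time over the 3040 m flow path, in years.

11900

Convert K: 0.000204 cm/s × 864 = 0.1763 m/day.
Hydraulic gradient i = (213.73 − 211.92) / 3040 = 1.81 / 3040 = 0.0005954.
Darcy flux q = K · i = 0.1763 × 0.0005954 = 0.0001049 m/day.
Seepage velocity v = q / n_e = 0.0001049 / 0.15 = 0.0006996 m/day.
Travel time t = L / v = 3040 / 0.0006996 = 4.345e+06 days = 11897 years.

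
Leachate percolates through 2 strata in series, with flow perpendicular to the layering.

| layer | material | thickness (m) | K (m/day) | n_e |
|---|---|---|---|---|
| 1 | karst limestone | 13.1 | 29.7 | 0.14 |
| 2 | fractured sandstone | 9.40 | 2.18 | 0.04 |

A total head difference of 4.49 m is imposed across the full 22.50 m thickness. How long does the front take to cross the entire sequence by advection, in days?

2.34

With flow normal to the layers, continuity requires the same specific discharge q through every layer.
Σ(b_i/K_i) = 13.1/29.7 + 9.40/2.18 = 4.753 d.
q = Δh / Σ(b_i/K_i) = 4.49 / 4.753 = 0.9447 m/day.
In each layer the seepage velocity is v_i = q/n_i, so the layer transit time is t_i = b_i·n_i / q:
  layer 1 (karst limestone): t_1 = 13.1 × 0.14 / 0.9447 = 1.941 d
  layer 2 (fractured sandstone): t_2 = 9.40 × 0.04 / 0.9447 = 0.3980 d
Total t = Σ t_i = 2.339 days.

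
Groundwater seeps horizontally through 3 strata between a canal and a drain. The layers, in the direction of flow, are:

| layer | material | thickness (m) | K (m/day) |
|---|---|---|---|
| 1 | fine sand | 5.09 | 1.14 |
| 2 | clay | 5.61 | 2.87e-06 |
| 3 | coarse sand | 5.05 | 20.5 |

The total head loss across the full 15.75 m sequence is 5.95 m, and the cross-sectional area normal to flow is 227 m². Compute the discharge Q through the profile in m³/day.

0.000691

Flow is perpendicular to layering, so the layers act in series and the equivalent K is the thickness-weighted harmonic mean.
Total thickness L = 5.09 + 5.61 + 5.05 = 15.75 m.
Σ(b_i/K_i) = 5.09/1.14 + 5.61/2.87e-06 + 5.05/20.5 = 1.955e+06 d.
K_eq = L / Σ(b_i/K_i) = 15.75 / 1.955e+06 = 8.057e-06 m/day.
Q = K_eq · A · (Δh/L) = 8.057e-06 × 227 × (5.95/15.75) = 0.0006910 m³/day.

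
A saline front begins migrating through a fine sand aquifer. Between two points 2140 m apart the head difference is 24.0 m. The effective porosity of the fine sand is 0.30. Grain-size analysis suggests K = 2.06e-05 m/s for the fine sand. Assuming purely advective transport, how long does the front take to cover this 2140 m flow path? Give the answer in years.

88.1

Convert K: 2.06e-05 m/s × 86400 = 1.780 m/day.
Hydraulic gradient i = Δh / L = 24.0 / 2140 = 0.01121.
Darcy flux q = K · i = 1.780 × 0.01121 = 0.01996 m/day.
Seepage velocity v = q / n_e = 0.01996 / 0.30 = 0.06654 m/day.
Travel time t = L / v = 2140 / 0.06654 = 32163 days = 88.06 years.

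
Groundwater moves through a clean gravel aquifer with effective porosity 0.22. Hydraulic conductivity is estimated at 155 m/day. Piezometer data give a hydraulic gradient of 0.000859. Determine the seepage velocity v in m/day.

0.605

Hydraulic gradient i = 0.000859.
Darcy flux q = K · i = 155.0 × 0.0008590 = 0.1331 m/day.
Seepage velocity v = q / n_e = 0.1331 / 0.22 = 0.6052 m/day.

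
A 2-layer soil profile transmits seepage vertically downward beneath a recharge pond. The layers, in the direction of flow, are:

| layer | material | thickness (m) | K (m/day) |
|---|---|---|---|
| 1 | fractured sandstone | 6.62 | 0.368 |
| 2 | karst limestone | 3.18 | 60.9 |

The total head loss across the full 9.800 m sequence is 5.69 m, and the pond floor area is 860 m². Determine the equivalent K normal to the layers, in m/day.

Flow is perpendicular to layering, so the layers act in series and the equivalent K is the thickness-weighted harmonic mean.
Total thickness L = 6.62 + 3.18 = 9.800 m.
Σ(b_i/K_i) = 6.62/0.368 + 3.18/60.9 = 18.04 d.
K_eq = L / Σ(b_i/K_i) = 9.800 / 18.04 = 0.5432 m/day.

0.543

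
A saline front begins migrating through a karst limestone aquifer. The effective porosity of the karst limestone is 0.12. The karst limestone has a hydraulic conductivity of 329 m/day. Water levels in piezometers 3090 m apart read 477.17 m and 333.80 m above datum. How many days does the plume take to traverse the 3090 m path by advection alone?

Hydraulic gradient i = (477.17 − 333.80) / 3090 = 143.37 / 3090 = 0.04640.
Darcy flux q = K · i = 329.0 × 0.04640 = 15.26 m/day.
Seepage velocity v = q / n_e = 15.26 / 0.12 = 127.2 m/day.
Travel time t = L / v = 3090 / 127.2 = 24.29 days.

24.3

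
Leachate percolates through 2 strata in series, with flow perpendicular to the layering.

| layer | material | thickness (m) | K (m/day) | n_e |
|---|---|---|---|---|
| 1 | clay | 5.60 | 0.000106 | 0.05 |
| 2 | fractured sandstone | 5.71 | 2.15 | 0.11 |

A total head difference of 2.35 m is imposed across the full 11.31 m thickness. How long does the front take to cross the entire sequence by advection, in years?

With flow normal to the layers, continuity requires the same specific discharge q through every layer.
Σ(b_i/K_i) = 5.60/0.000106 + 5.71/2.15 = 52833 d.
q = Δh / Σ(b_i/K_i) = 2.35 / 52833 = 4.448e-05 m/day.
In each layer the seepage velocity is v_i = q/n_i, so the layer transit time is t_i = b_i·n_i / q:
  layer 1 (clay): t_1 = 5.60 × 0.05 / 4.448e-05 = 6295 d
  layer 2 (fractured sandstone): t_2 = 5.71 × 0.11 / 4.448e-05 = 14121 d
Total t = Σ t_i = 20416 days = 55.90 years.

55.9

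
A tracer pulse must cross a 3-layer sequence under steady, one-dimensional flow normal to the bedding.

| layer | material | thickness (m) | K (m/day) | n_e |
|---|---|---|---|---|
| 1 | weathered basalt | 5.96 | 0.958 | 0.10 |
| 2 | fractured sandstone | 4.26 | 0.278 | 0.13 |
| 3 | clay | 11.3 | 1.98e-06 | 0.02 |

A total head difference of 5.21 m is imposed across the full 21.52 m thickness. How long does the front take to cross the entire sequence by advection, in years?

With flow normal to the layers, continuity requires the same specific discharge q through every layer.
Σ(b_i/K_i) = 5.96/0.958 + 4.26/0.278 + 11.3/1.98e-06 = 5.707e+06 d.
q = Δh / Σ(b_i/K_i) = 5.21 / 5.707e+06 = 9.129e-07 m/day.
In each layer the seepage velocity is v_i = q/n_i, so the layer transit time is t_i = b_i·n_i / q:
  layer 1 (weathered basalt): t_1 = 5.96 × 0.10 / 9.129e-07 = 6.529e+05 d
  layer 2 (fractured sandstone): t_2 = 4.26 × 0.13 / 9.129e-07 = 6.066e+05 d
  layer 3 (clay): t_3 = 11.3 × 0.02 / 9.129e-07 = 2.476e+05 d
Total t = Σ t_i = 1.507e+06 days = 4126 years.

4130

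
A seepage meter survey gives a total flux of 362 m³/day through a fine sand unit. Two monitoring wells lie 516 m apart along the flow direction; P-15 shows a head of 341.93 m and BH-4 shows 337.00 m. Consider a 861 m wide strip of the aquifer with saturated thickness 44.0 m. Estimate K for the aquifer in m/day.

Cross-sectional area A = 861 × 44.0 = 37884 m².
Hydraulic gradient i = (341.93 − 337.00) / 516 = 4.93 / 516 = 0.009554.
From Q = K·A·i, K = Q / (A·i) = 362 / (37884 × 0.009554) = 1.000 m/day.

1.00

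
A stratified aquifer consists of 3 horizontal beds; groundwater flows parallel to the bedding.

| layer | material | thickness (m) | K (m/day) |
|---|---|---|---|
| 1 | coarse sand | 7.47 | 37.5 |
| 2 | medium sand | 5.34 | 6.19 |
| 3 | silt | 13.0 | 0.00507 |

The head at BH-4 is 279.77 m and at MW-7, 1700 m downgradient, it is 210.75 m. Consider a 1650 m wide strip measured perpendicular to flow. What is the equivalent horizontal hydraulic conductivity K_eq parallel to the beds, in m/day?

12.1

Flow is parallel to layering, so each bed carries its own Darcy discharge and the transmissivities add.
Σ(K_i·b_i) = 37.5×7.47 + 6.19×5.34 + 0.00507×13.0 = 313.2 m²/day.
Total thickness b = 25.81 m, so K_eq = Σ(K_i·b_i)/b = 12.14 m/day.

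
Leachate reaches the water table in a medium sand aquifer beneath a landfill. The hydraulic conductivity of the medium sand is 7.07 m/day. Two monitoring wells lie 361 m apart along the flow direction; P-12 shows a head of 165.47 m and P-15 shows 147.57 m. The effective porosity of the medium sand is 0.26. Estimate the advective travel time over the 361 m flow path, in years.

0.733

Hydraulic gradient i = (165.47 − 147.57) / 361 = 17.9 / 361 = 0.04958.
Darcy flux q = K · i = 7.070 × 0.04958 = 0.3506 m/day.
Seepage velocity v = q / n_e = 0.3506 / 0.26 = 1.348 m/day.
Travel time t = L / v = 361 / 1.348 = 267.7 days = 0.7330 years.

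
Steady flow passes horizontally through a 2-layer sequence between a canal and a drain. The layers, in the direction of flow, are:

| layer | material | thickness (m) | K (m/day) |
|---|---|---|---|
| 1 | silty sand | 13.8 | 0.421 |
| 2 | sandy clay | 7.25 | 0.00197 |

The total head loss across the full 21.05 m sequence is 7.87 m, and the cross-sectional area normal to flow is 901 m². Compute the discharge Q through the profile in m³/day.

Flow is perpendicular to layering, so the layers act in series and the equivalent K is the thickness-weighted harmonic mean.
Total thickness L = 13.8 + 7.25 = 21.05 m.
Σ(b_i/K_i) = 13.8/0.421 + 7.25/0.00197 = 3713 d.
K_eq = L / Σ(b_i/K_i) = 21.05 / 3713 = 0.005669 m/day.
Q = K_eq · A · (Δh/L) = 0.005669 × 901 × (7.87/21.05) = 1.910 m³/day.

1.91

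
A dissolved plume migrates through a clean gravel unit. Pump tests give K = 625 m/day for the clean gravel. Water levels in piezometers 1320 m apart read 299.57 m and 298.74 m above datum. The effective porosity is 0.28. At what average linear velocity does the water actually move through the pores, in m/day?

Hydraulic gradient i = (299.57 − 298.74) / 1320 = 0.83 / 1320 = 0.0006288.
Darcy flux q = K · i = 625.0 × 0.0006288 = 0.3930 m/day.
Seepage velocity v = q / n_e = 0.3930 / 0.28 = 1.404 m/day.

1.40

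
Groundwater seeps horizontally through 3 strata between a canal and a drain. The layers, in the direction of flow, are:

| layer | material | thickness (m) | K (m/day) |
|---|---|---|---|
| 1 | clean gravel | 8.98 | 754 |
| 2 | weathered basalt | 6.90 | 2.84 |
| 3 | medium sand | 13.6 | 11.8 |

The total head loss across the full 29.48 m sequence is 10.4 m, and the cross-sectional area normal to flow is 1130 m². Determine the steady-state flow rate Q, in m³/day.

Flow is perpendicular to layering, so the layers act in series and the equivalent K is the thickness-weighted harmonic mean.
Total thickness L = 8.98 + 6.90 + 13.6 = 29.48 m.
Σ(b_i/K_i) = 8.98/754 + 6.90/2.84 + 13.6/11.8 = 3.594 d.
K_eq = L / Σ(b_i/K_i) = 29.48 / 3.594 = 8.202 m/day.
Q = K_eq · A · (Δh/L) = 8.202 × 1130 × (10.4/29.48) = 3270 m³/day.

3270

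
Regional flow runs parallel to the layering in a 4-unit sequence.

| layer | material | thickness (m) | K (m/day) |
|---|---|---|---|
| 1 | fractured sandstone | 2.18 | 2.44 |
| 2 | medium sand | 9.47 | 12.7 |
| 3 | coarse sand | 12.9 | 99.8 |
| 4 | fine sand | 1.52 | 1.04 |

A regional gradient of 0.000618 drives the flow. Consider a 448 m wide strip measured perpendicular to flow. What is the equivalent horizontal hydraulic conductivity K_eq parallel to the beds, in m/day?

54.3

Flow is parallel to layering, so each bed carries its own Darcy discharge and the transmissivities add.
Σ(K_i·b_i) = 2.44×2.18 + 12.7×9.47 + 99.8×12.9 + 1.04×1.52 = 1415 m²/day.
Total thickness b = 26.07 m, so K_eq = Σ(K_i·b_i)/b = 54.26 m/day.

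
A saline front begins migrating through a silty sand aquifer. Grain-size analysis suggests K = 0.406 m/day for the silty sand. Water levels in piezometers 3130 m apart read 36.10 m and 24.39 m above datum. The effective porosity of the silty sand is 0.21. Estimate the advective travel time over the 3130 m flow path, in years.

Hydraulic gradient i = (36.10 − 24.39) / 3130 = 11.71 / 3130 = 0.003741.
Darcy flux q = K · i = 0.4060 × 0.003741 = 0.001519 m/day.
Seepage velocity v = q / n_e = 0.001519 / 0.21 = 0.007233 m/day.
Travel time t = L / v = 3130 / 0.007233 = 4.327e+05 days = 1185 years.

1180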